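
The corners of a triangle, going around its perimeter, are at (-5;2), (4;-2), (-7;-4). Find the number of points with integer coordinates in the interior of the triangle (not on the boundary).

Using the shoelace formula, 2A = |[(-5)·(-2) − 4·2] + [4·(-4) − (-7)·(-2)] + [(-7)·2 − (-5)·(-4)]| = 62, so the area is 31.
Along each edge there are gcd(|Δx|,|Δy|)+1 lattice points, so counting each shared vertex once the boundary has gcd(9,4) + gcd(11,2) + gcd(2,6) = 1+1+2 = 4.
Pick's theorem gives I = A − B/2 + 1 = 31 − 4/2 + 1 = 30.

30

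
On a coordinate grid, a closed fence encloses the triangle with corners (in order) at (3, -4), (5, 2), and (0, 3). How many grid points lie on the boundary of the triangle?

The number of boundary lattice points is Σ gcd(|Δx|,|Δy|) = gcd(2,6) + gcd(5,1) + gcd(3,7) = 2+1+1 = 4.

4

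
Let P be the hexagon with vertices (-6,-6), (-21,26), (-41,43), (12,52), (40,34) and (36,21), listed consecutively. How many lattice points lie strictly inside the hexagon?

The shoelace formula gives twice the area as |[(-6)·26 − (-21)·(-6)] + [(-21)·43 − (-41)·26] + [(-41)·52 − 12·43] + [12·34 − 40·52] + [40·21 − 36·34] + [36·(-6) − (-6)·21]| = 4913, so the area is 2456.5.
The number of boundary lattice points is Σ gcd(|Δx|,|Δy|) = gcd(15,32) + gcd(20,17) + gcd(53,9) + gcd(28,18) + gcd(4,13) + gcd(42,27) = 1+1+1+2+1+3 = 9.
By Pick's theorem A = I + B/2 − 1, so I = 2456.5 − 9/2 + 1 = 2453.

2453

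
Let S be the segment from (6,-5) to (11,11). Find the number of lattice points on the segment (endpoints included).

2

The number of lattice points on a segment between lattice points is gcd(|Δx|,|Δy|) + 1 = gcd(5,16) + 1 = 1 + 1 = 2.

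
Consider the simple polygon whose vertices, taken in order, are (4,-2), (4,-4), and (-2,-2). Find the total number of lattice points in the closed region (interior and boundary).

By the shoelace formula, twice the signed area is |[4·(-4) − 4·(-2)] + [4·(-2) − (-2)·(-4)] + [(-2)·(-2) − 4·(-2)]| = 12, so the area is 6.
Summing gcd(|Δx|,|Δy|) over the edges gives the boundary count: gcd(0,2) + gcd(6,2) + gcd(6,0) = 2+2+6 = 10.
Pick's theorem gives I = A − B/2 + 1 = 6 − 10/2 + 1 = 2, so the closed region contains I + B = 2 + 10 = 12 lattice points.

12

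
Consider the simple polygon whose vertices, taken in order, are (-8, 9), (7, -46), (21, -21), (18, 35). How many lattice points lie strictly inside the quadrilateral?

1324

The shoelace formula gives twice the area as |[(-8)·(-46) − 7·9] + [7·(-21) − 21·(-46)] + [21·35 − 18·(-21)] + [18·9 − (-8)·35]| = 2679, so the area is 1339.5.
Along each edge there are gcd(|Δx|,|Δy|)+1 lattice points, so counting each shared vertex once the boundary has gcd(15,55) + gcd(14,25) + gcd(3,56) + gcd(26,26) = 5+1+1+26 = 33.
Pick's theorem gives I = A − B/2 + 1 = 1339.5 − 33/2 + 1 = 1324.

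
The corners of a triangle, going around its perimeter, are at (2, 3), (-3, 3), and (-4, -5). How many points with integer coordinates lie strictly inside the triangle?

17

By the shoelace formula, twice the signed area is |[2·3 − (-3)·3] + [(-3)·(-5) − (-4)·3] + [(-4)·3 − 2·(-5)]| = 40, so the area is 20.
The number of boundary lattice points is Σ gcd(|Δx|,|Δy|) = gcd(5,0) + gcd(1,8) + gcd(6,8) = 5+1+2 = 8.
Pick's theorem gives I = A − B/2 + 1 = 20 − 8/2 + 1 = 17.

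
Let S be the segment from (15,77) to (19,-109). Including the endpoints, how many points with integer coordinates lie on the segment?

3

The number of lattice points on a segment between lattice points is gcd(|Δx|,|Δy|) + 1 = gcd(4,186) + 1 = 2 + 1 = 3.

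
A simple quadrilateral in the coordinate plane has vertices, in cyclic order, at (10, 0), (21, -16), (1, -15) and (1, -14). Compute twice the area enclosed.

Using the shoelace formula, 2A = |(10·(-16) − 21·0) + (21·(-15) − 1·(-16)) + (1·(-14) − 1·(-15)) + (1·0 − 10·(-14))| = 318, so the area is 159.

318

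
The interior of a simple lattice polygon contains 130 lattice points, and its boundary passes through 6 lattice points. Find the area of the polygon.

132

Pick's theorem states A = I + B/2 − 1, so A = 130 + 6/2 − 1 = 132.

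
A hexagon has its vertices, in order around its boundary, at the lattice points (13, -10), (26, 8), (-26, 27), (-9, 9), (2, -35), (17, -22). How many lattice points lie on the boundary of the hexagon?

Summing gcd(|Δx|,|Δy|) over the edges gives the boundary count: gcd(13,18) + gcd(52,19) + gcd(17,18) + gcd(11,44) + gcd(15,13) + gcd(4,12) = 1+1+1+11+1+4 = 19.

19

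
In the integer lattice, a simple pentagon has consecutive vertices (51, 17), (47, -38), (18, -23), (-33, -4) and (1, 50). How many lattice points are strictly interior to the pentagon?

4070

By the shoelace formula, twice the signed area is |(51·(-38) − 47·17) + (47·(-23) − 18·(-38)) + (18·(-4) − (-33)·(-23)) + ((-33)·50 − 1·(-4)) + (1·17 − 51·50)| = 8144, so the area is 4072.
Summing gcd(|Δx|,|Δy|) over the edges gives the boundary count: gcd(4,55) + gcd(29,15) + gcd(51,19) + gcd(34,54) + gcd(50,33) = 1+1+1+2+1 = 6.
Pick's theorem gives I = A − B/2 + 1 = 4072 − 6/2 + 1 = 4070.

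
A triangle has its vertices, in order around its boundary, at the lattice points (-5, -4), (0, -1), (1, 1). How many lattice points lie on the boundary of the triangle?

Along each edge there are gcd(|Δx|,|Δy|)+1 lattice points, so counting each shared vertex once the boundary has gcd(5,3) + gcd(1,2) + gcd(6,5) = 1+1+1 = 3.

3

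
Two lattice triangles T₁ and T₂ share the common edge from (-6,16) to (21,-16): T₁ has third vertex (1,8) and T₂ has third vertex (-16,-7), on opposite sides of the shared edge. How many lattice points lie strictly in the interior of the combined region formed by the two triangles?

472

The union is the simple quadrilateral with vertices (-6,16), (1,8), (21,-16), (-16,-7) in order.
Using the shoelace formula, 2A = |[(-6)·8 − 1·16] + [1·(-16) − 21·8] + [21·(-7) − (-16)·(-16)] + [(-16)·16 − (-6)·(-7)]| = 949, so the area is 474.5.
Along each edge there are gcd(|Δx|,|Δy|)+1 lattice points, so counting each shared vertex once the boundary has gcd(7,8) + gcd(20,24) + gcd(37,9) + gcd(10,23) = 1+4+1+1 = 7.
By Pick's theorem I = A − B/2 + 1 = 474.5 − 7/2 + 1 = 472.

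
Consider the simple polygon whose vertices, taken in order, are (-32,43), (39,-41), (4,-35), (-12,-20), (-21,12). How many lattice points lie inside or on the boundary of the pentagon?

By the shoelace formula, twice the signed area is |((-32)·(-41) − 39·43) + (39·(-35) − 4·(-41)) + (4·(-20) − (-12)·(-35)) + ((-12)·12 − (-21)·(-20)) + ((-21)·43 − (-32)·12)| = 3149, so the area is 1574.5.
Along each edge there are gcd(|Δx|,|Δy|)+1 lattice points, so counting each shared vertex once the boundary has gcd(71,84) + gcd(35,6) + gcd(16,15) + gcd(9,32) + gcd(11,31) = 1+1+1+1+1 = 5.
Pick's theorem gives I = A − B/2 + 1 = 1574.5 − 5/2 + 1 = 1573, so the closed region contains I + B = 1573 + 5 = 1578 lattice points.

1578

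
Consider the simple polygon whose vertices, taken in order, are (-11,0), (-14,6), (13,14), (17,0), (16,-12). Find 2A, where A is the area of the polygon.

Using the shoelace formula, 2A = |[(-11)·6 − (-14)·0] + [(-14)·14 − 13·6] + [13·0 − 17·14] + [17·(-12) − 16·0] + [16·0 − (-11)·(-12)]| = 914, so the area is 457.

914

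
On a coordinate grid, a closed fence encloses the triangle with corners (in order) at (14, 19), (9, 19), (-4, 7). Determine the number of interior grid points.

Using the shoelace formula, 2A = |(14·19 − 9·19) + (9·7 − (-4)·19) + ((-4)·19 − 14·7)| = 60, so the area is 30.
Along each edge there are gcd(|Δx|,|Δy|)+1 lattice points, so counting each shared vertex once the boundary has gcd(5,0) + gcd(13,12) + gcd(18,12) = 5+1+6 = 12.
Pick's theorem gives I = A − B/2 + 1 = 30 − 12/2 + 1 = 25.

25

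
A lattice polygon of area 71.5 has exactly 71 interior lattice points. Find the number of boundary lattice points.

Pick's theorem gives A = I + B/2 − 1, so B = 2(A − I + 1) = 2(71.5 − 71 + 1) = 3.

3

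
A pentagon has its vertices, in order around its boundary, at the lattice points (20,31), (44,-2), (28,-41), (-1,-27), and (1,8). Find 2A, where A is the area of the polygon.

4059

The shoelace formula gives twice the area as |(20·(-2) − 44·31) + (44·(-41) − 28·(-2)) + (28·(-27) − (-1)·(-41)) + ((-1)·8 − 1·(-27)) + (1·31 − 20·8)| = 4059, so the area is 4059/2.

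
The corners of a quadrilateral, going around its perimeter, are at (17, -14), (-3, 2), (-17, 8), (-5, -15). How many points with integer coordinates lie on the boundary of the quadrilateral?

Summing gcd(|Δx|,|Δy|) over the edges gives the boundary count: gcd(20,16) + gcd(14,6) + gcd(12,23) + gcd(22,1) = 4+2+1+1 = 8.

8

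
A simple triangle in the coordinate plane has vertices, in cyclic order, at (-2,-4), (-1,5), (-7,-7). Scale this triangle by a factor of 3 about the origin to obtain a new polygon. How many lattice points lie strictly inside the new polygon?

178

The shoelace formula gives twice the area as |[(-2)·5 − (-1)·(-4)] + [(-1)·(-7) − (-7)·5] + [(-7)·(-4) − (-2)·(-7)]| = 42, so the area is 21.
Summing gcd(|Δx|,|Δy|) over the edges gives the boundary count: gcd(1,9) + gcd(6,12) + gcd(5,3) = 1+6+1 = 8.
Scaling by 3 multiplies the area by 3² = 9 (so the new area is 189) and multiplies the boundary lattice-point count by 3, giving 24.
By Pick's theorem, the interior count of the dilated polygon is 189 − 24/2 + 1 = 178.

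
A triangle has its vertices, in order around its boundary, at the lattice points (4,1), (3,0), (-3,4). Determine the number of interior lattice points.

Using the shoelace formula, 2A = |(4·0 − 3·1) + (3·4 − (-3)·0) + ((-3)·1 − 4·4)| = 10, so the area is 5.
Along each edge there are gcd(|Δx|,|Δy|)+1 lattice points, so counting each shared vertex once the boundary has gcd(1,1) + gcd(6,4) + gcd(7,3) = 1+2+1 = 4.
Pick's theorem gives I = A − B/2 + 1 = 5 − 4/2 + 1 = 4.

4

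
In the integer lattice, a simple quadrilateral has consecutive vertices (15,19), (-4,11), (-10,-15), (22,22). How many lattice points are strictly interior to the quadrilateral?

303

Using the shoelace formula, 2A = |(15·11 − (-4)·19) + ((-4)·(-15) − (-10)·11) + ((-10)·22 − 22·(-15)) + (22·19 − 15·22)| = 609, so the area is 304.5.
Along each edge there are gcd(|Δx|,|Δy|)+1 lattice points, so counting each shared vertex once the boundary has gcd(19,8) + gcd(6,26) + gcd(32,37) + gcd(7,3) = 1+2+1+1 = 5.
By Pick's theorem A = I + B/2 − 1, so I = 304.5 − 5/2 + 1 = 303.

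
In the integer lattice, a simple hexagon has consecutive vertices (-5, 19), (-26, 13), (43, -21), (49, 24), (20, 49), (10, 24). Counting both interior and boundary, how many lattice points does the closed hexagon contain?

2359

Using the shoelace formula, 2A = |((-5)·13 − (-26)·19) + ((-26)·(-21) − 43·13) + (43·24 − 49·(-21)) + (49·49 − 20·24) + (20·24 − 10·49) + (10·19 − (-5)·24)| = 4698, so the area is 2349.
Along each edge there are gcd(|Δx|,|Δy|)+1 lattice points, so counting each shared vertex once the boundary has gcd(21,6) + gcd(69,34) + gcd(6,45) + gcd(29,25) + gcd(10,25) + gcd(15,5) = 3+1+3+1+5+5 = 18.
Pick's theorem gives I = A − B/2 + 1 = 2349 − 18/2 + 1 = 2341, so the closed region contains I + B = 2341 + 18 = 2359 lattice points.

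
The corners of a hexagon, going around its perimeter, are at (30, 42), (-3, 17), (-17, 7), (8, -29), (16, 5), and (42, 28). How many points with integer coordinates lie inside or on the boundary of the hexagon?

1509

The shoelace formula gives twice the area as |[30·17 − (-3)·42] + [(-3)·7 − (-17)·17] + [(-17)·(-29) − 8·7] + [8·5 − 16·(-29)] + [16·28 − 42·5] + [42·42 − 30·28]| = 3007, so the area is 1503.5.
Summing gcd(|Δx|,|Δy|) over the edges gives the boundary count: gcd(33,25) + gcd(14,10) + gcd(25,36) + gcd(8,34) + gcd(26,23) + gcd(12,14) = 1+2+1+2+1+2 = 9.
Pick's theorem gives I = A − B/2 + 1 = 1503.5 − 9/2 + 1 = 1500, so the closed region contains I + B = 1500 + 9 = 1509 lattice points.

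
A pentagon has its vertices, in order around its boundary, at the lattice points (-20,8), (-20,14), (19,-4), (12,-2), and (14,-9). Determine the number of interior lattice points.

The shoelace formula gives twice the area as |((-20)·14 − (-20)·8) + ((-20)·(-4) − 19·14) + (19·(-2) − 12·(-4)) + (12·(-9) − 14·(-2)) + (14·8 − (-20)·(-9))| = 444, so the area is 222.
Summing gcd(|Δx|,|Δy|) over the edges gives the boundary count: gcd(0,6) + gcd(39,18) + gcd(7,2) + gcd(2,7) + gcd(34,17) = 6+3+1+1+17 = 28.
By Pick's theorem A = I + B/2 − 1, so I = 222 − 28/2 + 1 = 209.

209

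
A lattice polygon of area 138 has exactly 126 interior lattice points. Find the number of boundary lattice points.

Pick's theorem gives A = I + B/2 − 1, so B = 2(A − I + 1) = 2(138 − 126 + 1) = 26.

26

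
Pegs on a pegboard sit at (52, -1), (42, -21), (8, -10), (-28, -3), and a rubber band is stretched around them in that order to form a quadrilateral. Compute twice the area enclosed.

1422

Using the shoelace formula, 2A = |[52·(-21) − 42·(-1)] + [42·(-10) − 8·(-21)] + [8·(-3) − (-28)·(-10)] + [(-28)·(-1) − 52·(-3)]| = 1422, so the area is 711.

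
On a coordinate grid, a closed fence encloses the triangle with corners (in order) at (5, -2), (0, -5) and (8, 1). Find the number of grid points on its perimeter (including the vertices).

Summing gcd(|Δx|,|Δy|) over the edges gives the boundary count: gcd(5,3) + gcd(8,6) + gcd(3,3) = 1+2+3 = 6.

6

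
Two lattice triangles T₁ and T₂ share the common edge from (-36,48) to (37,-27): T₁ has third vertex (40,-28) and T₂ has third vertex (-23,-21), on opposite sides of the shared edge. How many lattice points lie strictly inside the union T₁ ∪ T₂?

The union is the simple quadrilateral with vertices (-36,48), (40,-28), (37,-27), (-23,-21) in order.
The shoelace formula gives twice the area as |((-36)·(-28) − 40·48) + (40·(-27) − 37·(-28)) + (37·(-21) − (-23)·(-27)) + ((-23)·48 − (-36)·(-21))| = 4214, so the area is 2107.
Along each edge there are gcd(|Δx|,|Δy|)+1 lattice points, so counting each shared vertex once the boundary has gcd(76,76) + gcd(3,1) + gcd(60,6) + gcd(13,69) = 76+1+6+1 = 84.
By Pick's theorem I = A − B/2 + 1 = 2107 − 84/2 + 1 = 2066.

2066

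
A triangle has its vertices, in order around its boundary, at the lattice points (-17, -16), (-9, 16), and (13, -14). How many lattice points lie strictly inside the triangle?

467

Using the shoelace formula, 2A = |((-17)·16 − (-9)·(-16)) + ((-9)·(-14) − 13·16) + (13·(-16) − (-17)·(-14))| = 944, so the area is 472.
The number of boundary lattice points is Σ gcd(|Δx|,|Δy|) = gcd(8,32) + gcd(22,30) + gcd(30,2) = 8+2+2 = 12.
Pick's theorem gives I = A − B/2 + 1 = 472 − 12/2 + 1 = 467.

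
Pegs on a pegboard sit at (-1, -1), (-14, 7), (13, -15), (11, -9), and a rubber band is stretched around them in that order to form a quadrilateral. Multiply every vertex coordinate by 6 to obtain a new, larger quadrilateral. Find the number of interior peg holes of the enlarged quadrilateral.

2245

Using the shoelace formula, 2A = |((-1)·7 − (-14)·(-1)) + ((-14)·(-15) − 13·7) + (13·(-9) − 11·(-15)) + (11·(-1) − (-1)·(-9))| = 126, so the area is 63.
The number of boundary lattice points is Σ gcd(|Δx|,|Δy|) = gcd(13,8) + gcd(27,22) + gcd(2,6) + gcd(12,8) = 1+1+2+4 = 8.
Scaling by 6 multiplies the area by 6² = 36 (so the new area is 2268) and multiplies the boundary lattice-point count by 6, giving 48.
By Pick's theorem, the interior count of the dilated polygon is 2268 − 48/2 + 1 = 2245.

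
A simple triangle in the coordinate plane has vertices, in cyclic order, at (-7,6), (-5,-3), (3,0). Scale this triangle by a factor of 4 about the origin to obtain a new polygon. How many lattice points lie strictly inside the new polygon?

617

Using the shoelace formula, 2A = |[(-7)·(-3) − (-5)·6] + [(-5)·0 − 3·(-3)] + [3·6 − (-7)·0]| = 78, so the area is 39.
The number of boundary lattice points is Σ gcd(|Δx|,|Δy|) = gcd(2,9) + gcd(8,3) + gcd(10,6) = 1+1+2 = 4.
Scaling by 4 multiplies the area by 4² = 16 (so the new area is 624) and multiplies the boundary lattice-point count by 4, giving 16.
By Pick's theorem, the interior count of the dilated polygon is 624 − 16/2 + 1 = 617.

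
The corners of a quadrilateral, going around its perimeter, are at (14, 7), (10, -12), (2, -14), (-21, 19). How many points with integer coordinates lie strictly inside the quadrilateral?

510

By the shoelace formula, twice the signed area is |(14·(-12) − 10·7) + (10·(-14) − 2·(-12)) + (2·19 − (-21)·(-14)) + ((-21)·7 − 14·19)| = 1023, so the area is 1023/2.
The number of boundary lattice points is Σ gcd(|Δx|,|Δy|) = gcd(4,19) + gcd(8,2) + gcd(23,33) + gcd(35,12) = 1+2+1+1 = 5.
Pick's theorem gives I = A − B/2 + 1 = 1023/2 − 5/2 + 1 = 510.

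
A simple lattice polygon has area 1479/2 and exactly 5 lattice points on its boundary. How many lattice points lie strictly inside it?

Pick's theorem A = I + B/2 − 1 rearranges to I = A − B/2 + 1 = 1479/2 − 5/2 + 1 = 738.

738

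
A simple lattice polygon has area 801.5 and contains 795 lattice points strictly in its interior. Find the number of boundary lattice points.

15

Pick's theorem gives A = I + B/2 − 1, so B = 2(A − I + 1) = 2(801.5 − 795 + 1) = 15.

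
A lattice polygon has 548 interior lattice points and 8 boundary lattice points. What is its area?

By Pick's theorem, A = I + B/2 − 1 = 548 + 8/2 − 1 = 551.

551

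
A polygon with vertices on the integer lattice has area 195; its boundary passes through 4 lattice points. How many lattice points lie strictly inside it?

Pick's theorem A = I + B/2 − 1 rearranges to I = A − B/2 + 1 = 195 − 4/2 + 1 = 194.

194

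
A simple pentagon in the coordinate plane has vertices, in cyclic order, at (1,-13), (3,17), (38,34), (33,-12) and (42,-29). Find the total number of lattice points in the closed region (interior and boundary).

1522

By the shoelace formula, twice the signed area is |[1·17 − 3·(-13)] + [3·34 − 38·17] + [38·(-12) − 33·34] + [33·(-29) − 42·(-12)] + [42·(-13) − 1·(-29)]| = 3036, so the area is 1518.
Summing gcd(|Δx|,|Δy|) over the edges gives the boundary count: gcd(2,30) + gcd(35,17) + gcd(5,46) + gcd(9,17) + gcd(41,16) = 2+1+1+1+1 = 6.
Pick's theorem gives I = A − B/2 + 1 = 1518 − 6/2 + 1 = 1516, so the closed region contains I + B = 1516 + 6 = 1522 lattice points.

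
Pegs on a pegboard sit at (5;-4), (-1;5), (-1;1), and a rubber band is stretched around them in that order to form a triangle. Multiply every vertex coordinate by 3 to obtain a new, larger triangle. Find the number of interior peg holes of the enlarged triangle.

By the shoelace formula, twice the signed area is |[5·5 − (-1)·(-4)] + [(-1)·1 − (-1)·5] + [(-1)·(-4) − 5·1]| = 24, so the area is 12.
Along each edge there are gcd(|Δx|,|Δy|)+1 lattice points, so counting each shared vertex once the boundary has gcd(6,9) + gcd(0,4) + gcd(6,5) = 3+4+1 = 8.
Scaling by 3 multiplies the area by 3² = 9 (so the new area is 108) and multiplies the boundary lattice-point count by 3, giving 24.
By Pick's theorem, the interior count of the dilated polygon is 108 − 24/2 + 1 = 97.

97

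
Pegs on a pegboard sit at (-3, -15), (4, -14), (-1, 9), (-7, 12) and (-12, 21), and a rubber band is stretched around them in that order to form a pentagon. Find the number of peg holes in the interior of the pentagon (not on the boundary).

Using the shoelace formula, 2A = |[(-3)·(-14) − 4·(-15)] + [4·9 − (-1)·(-14)] + [(-1)·12 − (-7)·9] + [(-7)·21 − (-12)·12] + [(-12)·(-15) − (-3)·21]| = 415, so the area is 207.5.
Along each edge there are gcd(|Δx|,|Δy|)+1 lattice points, so counting each shared vertex once the boundary has gcd(7,1) + gcd(5,23) + gcd(6,3) + gcd(5,9) + gcd(9,36) = 1+1+3+1+9 = 15.
Pick's theorem gives I = A − B/2 + 1 = 207.5 − 15/2 + 1 = 201.

201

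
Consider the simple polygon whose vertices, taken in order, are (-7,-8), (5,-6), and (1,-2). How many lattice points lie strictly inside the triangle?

25

Using the shoelace formula, 2A = |[(-7)·(-6) − 5·(-8)] + [5·(-2) − 1·(-6)] + [1·(-8) − (-7)·(-2)]| = 56, so the area is 28.
Along each edge there are gcd(|Δx|,|Δy|)+1 lattice points, so counting each shared vertex once the boundary has gcd(12,2) + gcd(4,4) + gcd(8,6) = 2+4+2 = 8.
Pick's theorem gives I = A − B/2 + 1 = 28 − 8/2 + 1 = 25.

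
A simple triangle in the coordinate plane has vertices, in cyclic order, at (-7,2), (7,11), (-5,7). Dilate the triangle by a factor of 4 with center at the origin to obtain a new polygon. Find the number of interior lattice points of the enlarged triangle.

Using the shoelace formula, 2A = |((-7)·11 − 7·2) + (7·7 − (-5)·11) + ((-5)·2 − (-7)·7)| = 52, so the area is 26.
The number of boundary lattice points is Σ gcd(|Δx|,|Δy|) = gcd(14,9) + gcd(12,4) + gcd(2,5) = 1+4+1 = 6.
Scaling by 4 multiplies the area by 4² = 16 (so the new area is 416) and multiplies the boundary lattice-point count by 4, giving 24.
By Pick's theorem, the interior count of the dilated polygon is 416 − 24/2 + 1 = 405.

405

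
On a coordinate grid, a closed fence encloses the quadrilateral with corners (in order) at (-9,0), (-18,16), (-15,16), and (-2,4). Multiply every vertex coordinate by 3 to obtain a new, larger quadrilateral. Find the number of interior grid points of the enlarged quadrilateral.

Using the shoelace formula, 2A = |((-9)·16 − (-18)·0) + ((-18)·16 − (-15)·16) + ((-15)·4 − (-2)·16) + ((-2)·0 − (-9)·4)| = 184, so the area is 92.
Summing gcd(|Δx|,|Δy|) over the edges gives the boundary count: gcd(9,16) + gcd(3,0) + gcd(13,12) + gcd(7,4) = 1+3+1+1 = 6.
Scaling by 3 multiplies the area by 3² = 9 (so the new area is 828) and multiplies the boundary lattice-point count by 3, giving 18.
By Pick's theorem, the interior count of the dilated polygon is 828 − 18/2 + 1 = 820.

820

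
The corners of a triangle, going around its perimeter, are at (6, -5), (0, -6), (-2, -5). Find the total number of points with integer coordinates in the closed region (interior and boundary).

10

By the shoelace formula, twice the signed area is |[6·(-6) − 0·(-5)] + [0·(-5) − (-2)·(-6)] + [(-2)·(-5) − 6·(-5)]| = 8, so the area is 4.
Along each edge there are gcd(|Δx|,|Δy|)+1 lattice points, so counting each shared vertex once the boundary has gcd(6,1) + gcd(2,1) + gcd(8,0) = 1+1+8 = 10.
Pick's theorem gives I = A − B/2 + 1 = 4 − 10/2 + 1 = 0, so the closed region contains I + B = 0 + 10 = 10 lattice points.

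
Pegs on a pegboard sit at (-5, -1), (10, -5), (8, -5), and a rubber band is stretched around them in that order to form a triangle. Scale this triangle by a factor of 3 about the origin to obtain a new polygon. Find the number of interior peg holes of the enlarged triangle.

Using the shoelace formula, 2A = |[(-5)·(-5) − 10·(-1)] + [10·(-5) − 8·(-5)] + [8·(-1) − (-5)·(-5)]| = 8, so the area is 4.
Along each edge there are gcd(|Δx|,|Δy|)+1 lattice points, so counting each shared vertex once the boundary has gcd(15,4) + gcd(2,0) + gcd(13,4) = 1+2+1 = 4.
Scaling by 3 multiplies the area by 3² = 9 (so the new area is 36) and multiplies the boundary lattice-point count by 3, giving 12.
By Pick's theorem, the interior count of the dilated polygon is 36 − 12/2 + 1 = 31.

31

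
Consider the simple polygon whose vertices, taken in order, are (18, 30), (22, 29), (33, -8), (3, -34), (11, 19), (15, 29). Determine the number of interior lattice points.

985

By the shoelace formula, twice the signed area is |(18·29 − 22·30) + (22·(-8) − 33·29) + (33·(-34) − 3·(-8)) + (3·19 − 11·(-34)) + (11·29 − 15·19) + (15·30 − 18·29)| = 1976, so the area is 988.
The number of boundary lattice points is Σ gcd(|Δx|,|Δy|) = gcd(4,1) + gcd(11,37) + gcd(30,26) + gcd(8,53) + gcd(4,10) + gcd(3,1) = 1+1+2+1+2+1 = 8.
Pick's theorem gives I = A − B/2 + 1 = 988 − 8/2 + 1 = 985.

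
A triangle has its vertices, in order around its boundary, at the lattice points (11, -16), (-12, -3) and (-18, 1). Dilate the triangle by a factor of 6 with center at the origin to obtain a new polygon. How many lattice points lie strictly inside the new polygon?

241

By the shoelace formula, twice the signed area is |[11·(-3) − (-12)·(-16)] + [(-12)·1 − (-18)·(-3)] + [(-18)·(-16) − 11·1]| = 14, so the area is 7.
Along each edge there are gcd(|Δx|,|Δy|)+1 lattice points, so counting each shared vertex once the boundary has gcd(23,13) + gcd(6,4) + gcd(29,17) = 1+2+1 = 4.
Scaling by 6 multiplies the area by 6² = 36 (so the new area is 252) and multiplies the boundary lattice-point count by 6, giving 24.
By Pick's theorem, the interior count of the dilated polygon is 252 − 24/2 + 1 = 241.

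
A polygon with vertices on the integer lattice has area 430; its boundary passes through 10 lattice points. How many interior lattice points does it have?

426

Pick's theorem A = I + B/2 − 1 rearranges to I = A − B/2 + 1 = 430 − 10/2 + 1 = 426.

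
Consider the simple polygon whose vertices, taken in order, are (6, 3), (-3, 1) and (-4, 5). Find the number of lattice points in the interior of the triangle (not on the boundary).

18

The shoelace formula gives twice the area as |[6·1 − (-3)·3] + [(-3)·5 − (-4)·1] + [(-4)·3 − 6·5]| = 38, so the area is 19.
The number of boundary lattice points is Σ gcd(|Δx|,|Δy|) = gcd(9,2) + gcd(1,4) + gcd(10,2) = 1+1+2 = 4.
By Pick's theorem A = I + B/2 − 1, so I = 19 − 4/2 + 1 = 18.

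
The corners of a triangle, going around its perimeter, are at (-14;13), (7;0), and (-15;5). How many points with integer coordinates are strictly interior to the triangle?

90

Using the shoelace formula, 2A = |[(-14)·0 − 7·13] + [7·5 − (-15)·0] + [(-15)·13 − (-14)·5]| = 181, so the area is 90.5.
Summing gcd(|Δx|,|Δy|) over the edges gives the boundary count: gcd(21,13) + gcd(22,5) + gcd(1,8) = 1+1+1 = 3.
Pick's theorem gives I = A − B/2 + 1 = 90.5 − 3/2 + 1 = 90.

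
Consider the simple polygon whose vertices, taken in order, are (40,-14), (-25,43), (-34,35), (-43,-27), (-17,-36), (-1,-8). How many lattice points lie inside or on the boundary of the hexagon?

2957

The shoelace formula gives twice the area as |[40·43 − (-25)·(-14)] + [(-25)·35 − (-34)·43] + [(-34)·(-27) − (-43)·35] + [(-43)·(-36) − (-17)·(-27)] + [(-17)·(-8) − (-1)·(-36)] + [(-1)·(-14) − 40·(-8)]| = 5903, so the area is 5903/2.
Summing gcd(|Δx|,|Δy|) over the edges gives the boundary count: gcd(65,57) + gcd(9,8) + gcd(9,62) + gcd(26,9) + gcd(16,28) + gcd(41,6) = 1+1+1+1+4+1 = 9.
Pick's theorem gives I = A − B/2 + 1 = 5903/2 − 9/2 + 1 = 2948, so the closed region contains I + B = 2948 + 9 = 2957 lattice points.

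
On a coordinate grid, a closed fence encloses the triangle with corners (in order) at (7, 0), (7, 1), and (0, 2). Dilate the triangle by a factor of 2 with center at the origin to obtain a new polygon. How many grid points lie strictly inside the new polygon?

12

Using the shoelace formula, 2A = |[7·1 − 7·0] + [7·2 − 0·1] + [0·0 − 7·2]| = 7, so the area is 3.5.
The number of boundary lattice points is Σ gcd(|Δx|,|Δy|) = gcd(0,1) + gcd(7,1) + gcd(7,2) = 1+1+1 = 3.
Scaling by 2 multiplies the area by 2² = 4 (so the new area is 14) and multiplies the boundary lattice-point count by 2, giving 6.
By Pick's theorem, the interior count of the dilated polygon is 14 − 6/2 + 1 = 12.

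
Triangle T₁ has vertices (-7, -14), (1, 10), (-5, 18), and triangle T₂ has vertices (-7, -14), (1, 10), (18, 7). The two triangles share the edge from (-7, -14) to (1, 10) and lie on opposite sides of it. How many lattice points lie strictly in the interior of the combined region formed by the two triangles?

The union is the simple quadrilateral with vertices (-7, -14), (-5, 18), (1, 10), (18, 7) in order.
By the shoelace formula, twice the signed area is |[(-7)·18 − (-5)·(-14)] + [(-5)·10 − 1·18] + [1·7 − 18·10] + [18·(-14) − (-7)·7]| = 640, so the area is 320.
Along each edge there are gcd(|Δx|,|Δy|)+1 lattice points, so counting each shared vertex once the boundary has gcd(2,32) + gcd(6,8) + gcd(17,3) + gcd(25,21) = 2+2+1+1 = 6.
By Pick's theorem I = A − B/2 + 1 = 320 − 6/2 + 1 = 318.

318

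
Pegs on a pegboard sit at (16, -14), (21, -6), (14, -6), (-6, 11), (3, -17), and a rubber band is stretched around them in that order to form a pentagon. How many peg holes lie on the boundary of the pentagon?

11

Summing gcd(|Δx|,|Δy|) over the edges gives the boundary count: gcd(5,8) + gcd(7,0) + gcd(20,17) + gcd(9,28) + gcd(13,3) = 1+7+1+1+1 = 11.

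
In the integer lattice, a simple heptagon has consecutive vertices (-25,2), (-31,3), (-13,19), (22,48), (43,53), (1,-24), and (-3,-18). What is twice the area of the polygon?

4134

The shoelace formula gives twice the area as |[(-25)·3 − (-31)·2] + [(-31)·19 − (-13)·3] + [(-13)·48 − 22·19] + [22·53 − 43·48] + [43·(-24) − 1·53] + [1·(-18) − (-3)·(-24)] + [(-3)·2 − (-25)·(-18)]| = 4134, so the area is 2067.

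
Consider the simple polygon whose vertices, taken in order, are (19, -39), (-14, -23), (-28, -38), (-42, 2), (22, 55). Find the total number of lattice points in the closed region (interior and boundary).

Using the shoelace formula, 2A = |[19·(-23) − (-14)·(-39)] + [(-14)·(-38) − (-28)·(-23)] + [(-28)·2 − (-42)·(-38)] + [(-42)·55 − 22·2] + [22·(-39) − 19·55]| = 7004, so the area is 3502.
The number of boundary lattice points is Σ gcd(|Δx|,|Δy|) = gcd(33,16) + gcd(14,15) + gcd(14,40) + gcd(64,53) + gcd(3,94) = 1+1+2+1+1 = 6.
Pick's theorem gives I = A − B/2 + 1 = 3502 − 6/2 + 1 = 3500, so the closed region contains I + B = 3500 + 6 = 3506 lattice points.

3506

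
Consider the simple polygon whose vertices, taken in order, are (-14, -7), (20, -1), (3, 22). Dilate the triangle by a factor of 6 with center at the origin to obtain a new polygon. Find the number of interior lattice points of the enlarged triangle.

15901

By the shoelace formula, twice the signed area is |[(-14)·(-1) − 20·(-7)] + [20·22 − 3·(-1)] + [3·(-7) − (-14)·22]| = 884, so the area is 442.
Along each edge there are gcd(|Δx|,|Δy|)+1 lattice points, so counting each shared vertex once the boundary has gcd(34,6) + gcd(17,23) + gcd(17,29) = 2+1+1 = 4.
Scaling by 6 multiplies the area by 6² = 36 (so the new area is 15912) and multiplies the boundary lattice-point count by 6, giving 24.
By Pick's theorem, the interior count of the dilated polygon is 15912 − 24/2 + 1 = 15901.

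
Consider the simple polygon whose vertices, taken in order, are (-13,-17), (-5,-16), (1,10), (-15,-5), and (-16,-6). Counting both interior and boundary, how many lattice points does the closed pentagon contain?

Using the shoelace formula, 2A = |[(-13)·(-16) − (-5)·(-17)] + [(-5)·10 − 1·(-16)] + [1·(-5) − (-15)·10] + [(-15)·(-6) − (-16)·(-5)] + [(-16)·(-17) − (-13)·(-6)]| = 438, so the area is 219.
The number of boundary lattice points is Σ gcd(|Δx|,|Δy|) = gcd(8,1) + gcd(6,26) + gcd(16,15) + gcd(1,1) + gcd(3,11) = 1+2+1+1+1 = 6.
Pick's theorem gives I = A − B/2 + 1 = 219 − 6/2 + 1 = 217, so the closed region contains I + B = 217 + 6 = 223 lattice points.

223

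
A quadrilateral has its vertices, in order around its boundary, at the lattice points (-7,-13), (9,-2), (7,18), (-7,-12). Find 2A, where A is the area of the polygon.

356

The shoelace formula gives twice the area as |[(-7)·(-2) − 9·(-13)] + [9·18 − 7·(-2)] + [7·(-12) − (-7)·18] + [(-7)·(-13) − (-7)·(-12)]| = 356, so the area is 178.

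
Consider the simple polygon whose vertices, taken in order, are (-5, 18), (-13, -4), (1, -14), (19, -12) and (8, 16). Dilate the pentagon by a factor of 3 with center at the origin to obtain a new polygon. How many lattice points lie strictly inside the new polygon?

5920

Using the shoelace formula, 2A = |[(-5)·(-4) − (-13)·18] + [(-13)·(-14) − 1·(-4)] + [1·(-12) − 19·(-14)] + [19·16 − 8·(-12)] + [8·18 − (-5)·16]| = 1318, so the area is 659.
Along each edge there are gcd(|Δx|,|Δy|)+1 lattice points, so counting each shared vertex once the boundary has gcd(8,22) + gcd(14,10) + gcd(18,2) + gcd(11,28) + gcd(13,2) = 2+2+2+1+1 = 8.
Scaling by 3 multiplies the area by 3² = 9 (so the new area is 5931) and multiplies the boundary lattice-point count by 3, giving 24.
By Pick's theorem, the interior count of the dilated polygon is 5931 − 24/2 + 1 = 5920.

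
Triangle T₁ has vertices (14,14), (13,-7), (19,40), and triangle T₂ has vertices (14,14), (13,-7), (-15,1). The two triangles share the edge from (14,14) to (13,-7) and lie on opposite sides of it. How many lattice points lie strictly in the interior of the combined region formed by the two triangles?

335

The union is the simple quadrilateral with vertices (14,14), (19,40), (13,-7), (-15,1) in order.
By the shoelace formula, twice the signed area is |[14·40 − 19·14] + [19·(-7) − 13·40] + [13·1 − (-15)·(-7)] + [(-15)·14 − 14·1]| = 675, so the area is 337.5.
The number of boundary lattice points is Σ gcd(|Δx|,|Δy|) = gcd(5,26) + gcd(6,47) + gcd(28,8) + gcd(29,13) = 1+1+4+1 = 7.
By Pick's theorem I = A − B/2 + 1 = 337.5 − 7/2 + 1 = 335.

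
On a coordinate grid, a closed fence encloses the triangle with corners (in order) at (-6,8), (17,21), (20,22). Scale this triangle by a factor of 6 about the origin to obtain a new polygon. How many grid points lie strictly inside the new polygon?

Using the shoelace formula, 2A = |[(-6)·21 − 17·8] + [17·22 − 20·21] + [20·8 − (-6)·22]| = 16, so the area is 8.
The number of boundary lattice points is Σ gcd(|Δx|,|Δy|) = gcd(23,13) + gcd(3,1) + gcd(26,14) = 1+1+2 = 4.
Scaling by 6 multiplies the area by 6² = 36 (so the new area is 288) and multiplies the boundary lattice-point count by 6, giving 24.
By Pick's theorem, the interior count of the dilated polygon is 288 − 24/2 + 1 = 277.

277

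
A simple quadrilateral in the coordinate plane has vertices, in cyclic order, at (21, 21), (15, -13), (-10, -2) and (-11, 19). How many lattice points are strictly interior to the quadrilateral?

By the shoelace formula, twice the signed area is |(21·(-13) − 15·21) + (15·(-2) − (-10)·(-13)) + ((-10)·19 − (-11)·(-2)) + ((-11)·21 − 21·19)| = 1590, so the area is 795.
The number of boundary lattice points is Σ gcd(|Δx|,|Δy|) = gcd(6,34) + gcd(25,11) + gcd(1,21) + gcd(32,2) = 2+1+1+2 = 6.
By Pick's theorem A = I + B/2 − 1, so I = 795 − 6/2 + 1 = 793.

793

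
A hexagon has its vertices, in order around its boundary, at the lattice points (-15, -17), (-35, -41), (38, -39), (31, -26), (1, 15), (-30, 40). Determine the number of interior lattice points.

By the shoelace formula, twice the signed area is |((-15)·(-41) − (-35)·(-17)) + ((-35)·(-39) − 38·(-41)) + (38·(-26) − 31·(-39)) + (31·15 − 1·(-26)) + (1·40 − (-30)·15) + ((-30)·(-17) − (-15)·40)| = 5255, so the area is 5255/2.
The number of boundary lattice points is Σ gcd(|Δx|,|Δy|) = gcd(20,24) + gcd(73,2) + gcd(7,13) + gcd(30,41) + gcd(31,25) + gcd(15,57) = 4+1+1+1+1+3 = 11.
By Pick's theorem A = I + B/2 − 1, so I = 5255/2 − 11/2 + 1 = 2623.

2623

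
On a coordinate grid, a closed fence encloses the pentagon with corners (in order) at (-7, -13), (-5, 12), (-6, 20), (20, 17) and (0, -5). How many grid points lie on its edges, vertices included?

6

The number of boundary lattice points is Σ gcd(|Δx|,|Δy|) = gcd(2,25) + gcd(1,8) + gcd(26,3) + gcd(20,22) + gcd(7,8) = 1+1+1+2+1 = 6.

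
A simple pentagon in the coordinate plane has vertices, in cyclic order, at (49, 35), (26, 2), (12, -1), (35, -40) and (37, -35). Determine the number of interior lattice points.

977

The shoelace formula gives twice the area as |(49·2 − 26·35) + (26·(-1) − 12·2) + (12·(-40) − 35·(-1)) + (35·(-35) − 37·(-40)) + (37·35 − 49·(-35))| = 1958, so the area is 979.
Along each edge there are gcd(|Δx|,|Δy|)+1 lattice points, so counting each shared vertex once the boundary has gcd(23,33) + gcd(14,3) + gcd(23,39) + gcd(2,5) + gcd(12,70) = 1+1+1+1+2 = 6.
By Pick's theorem A = I + B/2 − 1, so I = 979 − 6/2 + 1 = 977.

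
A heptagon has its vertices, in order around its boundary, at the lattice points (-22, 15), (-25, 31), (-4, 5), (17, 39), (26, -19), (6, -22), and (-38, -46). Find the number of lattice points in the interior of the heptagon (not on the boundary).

Using the shoelace formula, 2A = |[(-22)·31 − (-25)·15] + [(-25)·5 − (-4)·31] + [(-4)·39 − 17·5] + [17·(-19) − 26·39] + [26·(-22) − 6·(-19)] + [6·(-46) − (-38)·(-22)] + [(-38)·15 − (-22)·(-46)]| = 5038, so the area is 2519.
Summing gcd(|Δx|,|Δy|) over the edges gives the boundary count: gcd(3,16) + gcd(21,26) + gcd(21,34) + gcd(9,58) + gcd(20,3) + gcd(44,24) + gcd(16,61) = 1+1+1+1+1+4+1 = 10.
By Pick's theorem A = I + B/2 − 1, so I = 2519 − 10/2 + 1 = 2515.

2515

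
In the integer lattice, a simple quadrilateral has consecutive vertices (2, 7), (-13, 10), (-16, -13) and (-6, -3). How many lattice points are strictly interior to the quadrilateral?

180

The shoelace formula gives twice the area as |(2·10 − (-13)·7) + ((-13)·(-13) − (-16)·10) + ((-16)·(-3) − (-6)·(-13)) + ((-6)·7 − 2·(-3))| = 374, so the area is 187.
Summing gcd(|Δx|,|Δy|) over the edges gives the boundary count: gcd(15,3) + gcd(3,23) + gcd(10,10) + gcd(8,10) = 3+1+10+2 = 16.
Pick's theorem gives I = A − B/2 + 1 = 187 − 16/2 + 1 = 180.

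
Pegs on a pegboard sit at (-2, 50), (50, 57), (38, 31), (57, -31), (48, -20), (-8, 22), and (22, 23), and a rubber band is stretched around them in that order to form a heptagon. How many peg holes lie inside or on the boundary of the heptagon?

By the shoelace formula, twice the signed area is |[(-2)·57 − 50·50] + [50·31 − 38·57] + [38·(-31) − 57·31] + [57·(-20) − 48·(-31)] + [48·22 − (-8)·(-20)] + [(-8)·23 − 22·22] + [22·50 − (-2)·23]| = 4453, so the area is 4453/2.
Summing gcd(|Δx|,|Δy|) over the edges gives the boundary count: gcd(52,7) + gcd(12,26) + gcd(19,62) + gcd(9,11) + gcd(56,42) + gcd(30,1) + gcd(24,27) = 1+2+1+1+14+1+3 = 23.
Pick's theorem gives I = A − B/2 + 1 = 4453/2 − 23/2 + 1 = 2216, so the closed region contains I + B = 2216 + 23 = 2239 lattice points.

2239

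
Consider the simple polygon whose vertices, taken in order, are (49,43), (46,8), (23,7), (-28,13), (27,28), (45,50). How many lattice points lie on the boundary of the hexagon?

Along each edge there are gcd(|Δx|,|Δy|)+1 lattice points, so counting each shared vertex once the boundary has gcd(3,35) + gcd(23,1) + gcd(51,6) + gcd(55,15) + gcd(18,22) + gcd(4,7) = 1+1+3+5+2+1 = 13.

13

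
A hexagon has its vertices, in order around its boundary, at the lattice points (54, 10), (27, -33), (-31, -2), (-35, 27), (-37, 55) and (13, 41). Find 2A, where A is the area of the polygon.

9278

The shoelace formula gives twice the area as |[54·(-33) − 27·10] + [27·(-2) − (-31)·(-33)] + [(-31)·27 − (-35)·(-2)] + [(-35)·55 − (-37)·27] + [(-37)·41 − 13·55] + [13·10 − 54·41]| = 9278, so the area is 4639.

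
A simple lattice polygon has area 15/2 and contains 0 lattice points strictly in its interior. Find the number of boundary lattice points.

Pick's theorem gives A = I + B/2 − 1, so B = 2(A − I + 1) = 2(15/2 − 0 + 1) = 17.

17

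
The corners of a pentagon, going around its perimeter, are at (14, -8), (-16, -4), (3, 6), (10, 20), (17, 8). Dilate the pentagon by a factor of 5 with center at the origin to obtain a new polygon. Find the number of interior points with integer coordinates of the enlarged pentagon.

Using the shoelace formula, 2A = |[14·(-4) − (-16)·(-8)] + [(-16)·6 − 3·(-4)] + [3·20 − 10·6] + [10·8 − 17·20] + [17·(-8) − 14·8]| = 776, so the area is 388.
The number of boundary lattice points is Σ gcd(|Δx|,|Δy|) = gcd(30,4) + gcd(19,10) + gcd(7,14) + gcd(7,12) + gcd(3,16) = 2+1+7+1+1 = 12.
Scaling by 5 multiplies the area by 5² = 25 (so the new area is 9700) and multiplies the boundary lattice-point count by 5, giving 60.
By Pick's theorem, the interior count of the dilated polygon is 9700 − 60/2 + 1 = 9671.

9671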